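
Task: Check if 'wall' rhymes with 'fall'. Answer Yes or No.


Rime (stressed vowel + following sounds) of 'wall': -all = /ɔːl/
Rime of 'fall': -all = /ɔːl/
/ɔːl/ and /ɔːl/ are the same ending sound, so the words rhyme.

Yes


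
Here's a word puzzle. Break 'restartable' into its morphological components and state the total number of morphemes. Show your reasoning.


Step 1: Identify prefix: 're' (meaning: again)
Step 2: Identify root: 'start'
Step 3: Identify suffix(es): 'able'
Decomposition: re- (prefix: again) + start (root) + -able (suffix: capable of)
Total morphemes: 3

3 morphemes (re- (prefix: again) + start (root) + -able (suffix: capable of))


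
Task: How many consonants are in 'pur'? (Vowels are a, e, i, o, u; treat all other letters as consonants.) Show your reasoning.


Consonants in 'pur': p, r = 2 consonants.

2


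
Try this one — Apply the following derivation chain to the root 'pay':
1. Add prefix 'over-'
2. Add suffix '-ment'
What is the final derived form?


Step 1: Add prefix 'over-' to 'pay' = 'overpay'
Step 2: Add suffix '-ment' to 'overpay' = 'overpayment'

overpayment


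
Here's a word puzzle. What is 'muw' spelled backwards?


Reverse 'muw' character by character: 'wum'.

wum


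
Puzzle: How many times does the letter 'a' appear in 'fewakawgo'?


Letter 'a' in 'fewakawgo': found at position(s) 4, 6 = 2 occurrence(s).

2


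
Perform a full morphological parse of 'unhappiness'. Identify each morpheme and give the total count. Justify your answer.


Step 1: Identify prefix: 'un' (meaning: not/reverse)
Step 2: Identify root: 'happy'
Step 3: Identify suffix(es): 'ness'
Decomposition: un- (prefix: not/reverse) + happy (root) + -ness (suffix: state of)
Total morphemes: 3

3 morphemes (un- (prefix: not/reverse) + happy (root) + -ness (suffix: state of))


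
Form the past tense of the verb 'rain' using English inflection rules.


Apply rule: Add -ed. 'rain' becomes 'rained'.

rained


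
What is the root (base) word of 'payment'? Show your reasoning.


Remove suffix '-ment' from 'payment' to get root 'pay'.

pay


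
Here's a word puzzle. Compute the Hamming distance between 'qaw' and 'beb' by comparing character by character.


Alignment:
Position 1: 'q' vs 'b' = DIFFER
Position 2: 'a' vs 'e' = DIFFER
Position 3: 'w' vs 'b' = DIFFER
Total differences: 3

3


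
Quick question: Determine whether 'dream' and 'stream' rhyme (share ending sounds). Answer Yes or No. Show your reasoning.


Rime (stressed vowel + following sounds) of 'dream': -eam = /iːm/
Rime of 'stream': -eam = /iːm/
/iːm/ and /iːm/ are the same ending sound, so the words rhyme.

Yes


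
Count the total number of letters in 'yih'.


Spell out 'yih' and number each letter: y(1), i(2), h(3). Total: 3 letters.

3


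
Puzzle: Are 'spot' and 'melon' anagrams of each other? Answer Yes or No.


Sorted letters of 'spot': 'opst'
Sorted letters of 'melon': 'elmno'
They do not match.

No


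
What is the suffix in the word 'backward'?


The word 'backward' = 'back' (root) + '-ward' (suffix). The suffix is '-ward'.

ward


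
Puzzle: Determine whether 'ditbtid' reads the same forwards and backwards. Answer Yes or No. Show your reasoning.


Forward: 'ditbtid'
Reversed: 'ditbtid'
They are identical.

Yes


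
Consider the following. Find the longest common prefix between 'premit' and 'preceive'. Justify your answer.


Compare from the start: 3 characters match: 'pre'. Mismatch at position 4: 'm' vs 'c'.

pre


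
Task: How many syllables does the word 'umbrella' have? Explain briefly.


Break 'umbrella' into syllables: um-brel-la -> um | brel | la = 3 syllables

3 syllables


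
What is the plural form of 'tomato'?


Apply rule: Add -es (consonant + o). 'tomato' becomes 'tomatoes'.

tomatoes


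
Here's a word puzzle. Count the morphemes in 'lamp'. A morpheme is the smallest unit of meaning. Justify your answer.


Decomposition: lamp (free morpheme) = 1 morpheme(s)

1 morphemes


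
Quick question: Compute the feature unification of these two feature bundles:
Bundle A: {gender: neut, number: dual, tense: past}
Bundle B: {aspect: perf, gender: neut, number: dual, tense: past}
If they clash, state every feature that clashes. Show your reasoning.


Compare features:
aspect: A=_ vs B=perf -> unified: perf
gender: A=neut vs B=neut -> unified: neut
number: A=dual vs B=dual -> unified: dual
tense: A=past vs B=past -> unified: past
No clashes found.

Unified: {aspect: perf, gender: neut, number: dual, tense: past}


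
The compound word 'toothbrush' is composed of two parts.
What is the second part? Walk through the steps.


Split 'toothbrush' into 'tooth' + 'brush'. The second part is 'brush'.

brush


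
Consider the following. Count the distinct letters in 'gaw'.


Unique letters in 'gaw': {a, g, w} = 3 distinct letters.

3


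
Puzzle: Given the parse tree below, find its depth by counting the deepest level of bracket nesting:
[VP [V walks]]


Count bracket nesting levels:
'[' at pos 0: depth = 1
'[' at pos 4: depth = 2
Maximum depth reached: 2

2


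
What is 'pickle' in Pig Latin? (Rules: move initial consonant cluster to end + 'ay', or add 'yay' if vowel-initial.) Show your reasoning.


'pickle': move consonant cluster 'p' to end and add 'ay': 'icklepay'.

icklepay


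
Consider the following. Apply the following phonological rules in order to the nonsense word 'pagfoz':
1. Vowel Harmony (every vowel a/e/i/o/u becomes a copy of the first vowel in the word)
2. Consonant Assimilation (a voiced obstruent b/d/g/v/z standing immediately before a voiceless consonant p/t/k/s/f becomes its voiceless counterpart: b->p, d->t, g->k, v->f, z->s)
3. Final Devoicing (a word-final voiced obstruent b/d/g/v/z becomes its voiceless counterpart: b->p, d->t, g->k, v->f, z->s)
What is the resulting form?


Starting form: 'pagfoz'
Rule 1: Vowel Harmony: all vowels become 'a' (matching first vowel). 'pagfoz' -> 'pagfaz'
Rule 2: Consonant Assimilation: voiced obstruent before voiceless consonant becomes voiceless ('gf' -> 'kf'). 'pagfaz' -> 'pakfaz'
Rule 3: Final Devoicing: word-final voiced obstruent 'z' becomes voiceless 's'. 'pakfaz' -> 'pakfas'
Final form: 'pakfas'

pakfas


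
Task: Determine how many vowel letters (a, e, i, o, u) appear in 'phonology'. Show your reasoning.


Vowels in 'phonology': o, o, o = 3 vowels.

3


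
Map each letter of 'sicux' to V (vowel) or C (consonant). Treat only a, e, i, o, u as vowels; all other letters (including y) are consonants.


Letter mapping: s = C, i = V, c = C, u = V, x = C.

CVCVC


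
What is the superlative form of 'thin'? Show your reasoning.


Apply superlative formation (double final consonant, add -est): 'thin' -> 'thinnest'.

thinnest


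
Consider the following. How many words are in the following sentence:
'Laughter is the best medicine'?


Split into words: Laughter | is | the | best | medicine = 5 words.

5


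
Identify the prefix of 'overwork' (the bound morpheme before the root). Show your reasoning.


The word 'overwork' = 'over' (prefix) + 'work' (root). The prefix is 'over'.

over


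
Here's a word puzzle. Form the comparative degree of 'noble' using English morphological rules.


Apply comparative formation (ends in e: add -r): 'noble' -> 'nobler'.

nobler


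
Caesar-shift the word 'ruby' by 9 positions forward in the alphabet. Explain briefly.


Shift each letter by 9: r -> a, u -> d, b -> k, y -> h. Result: 'adkh'.

adkh


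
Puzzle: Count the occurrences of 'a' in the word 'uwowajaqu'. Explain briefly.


Letter 'a' in 'uwowajaqu': found at position(s) 5, 7 = 2 occurrence(s).

2


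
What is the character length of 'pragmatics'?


Spell out 'pragmatics' and number each letter: p(1), r(2), a(3), g(4), m(5), a(6), t(7), i(8), c(9), s(10). Total: 10 letters.

10


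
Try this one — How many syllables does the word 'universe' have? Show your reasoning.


Break 'universe' into syllables: u-ni-verse -> u | ni | verse = 3 syllables

3 syllables


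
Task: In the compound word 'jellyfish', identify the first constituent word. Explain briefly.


Split 'jellyfish' into 'jelly' + 'fish'. The first part is 'jelly'.

jelly


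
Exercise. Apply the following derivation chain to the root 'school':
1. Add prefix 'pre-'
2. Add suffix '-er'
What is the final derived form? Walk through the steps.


Step 1: Add prefix 'pre-' to 'school' = 'preschool'
Step 2: Add suffix '-er' to 'preschool' = 'preschooler'

preschooler


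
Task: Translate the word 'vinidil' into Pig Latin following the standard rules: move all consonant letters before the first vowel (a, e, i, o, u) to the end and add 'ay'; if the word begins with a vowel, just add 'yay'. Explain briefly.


'vinidil': move consonant cluster 'v' to end and add 'ay': 'inidilvay'.

inidilvay


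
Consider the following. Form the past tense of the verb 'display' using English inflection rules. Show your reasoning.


Apply rule: Add -ed. 'display' becomes 'displayed'.

displayed


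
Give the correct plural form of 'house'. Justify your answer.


Apply rule: Add -s. 'house' becomes 'houses'.

houses


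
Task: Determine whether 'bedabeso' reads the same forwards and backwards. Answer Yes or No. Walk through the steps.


Forward: 'bedabeso'
Reversed: 'osebadeb'
They differ.

No


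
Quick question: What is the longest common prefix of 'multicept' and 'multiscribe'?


Compare from the start: 5 characters match: 'multi'. Mismatch at position 6: 'c' vs 's'.

multi


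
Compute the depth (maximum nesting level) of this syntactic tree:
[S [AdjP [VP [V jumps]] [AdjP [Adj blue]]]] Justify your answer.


Count bracket nesting levels:
'[' at pos 0: depth = 1
'[' at pos 3: depth = 2
'[' at pos 9: depth = 3
'[' at pos 13: depth = 4
'[' at pos 24: depth = 3
'[' at pos 30: depth = 4
Maximum depth reached: 4

4


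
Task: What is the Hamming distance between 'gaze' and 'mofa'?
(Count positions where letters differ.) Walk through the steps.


Alignment:
Position 1: 'g' vs 'm' = DIFFER
Position 2: 'a' vs 'o' = DIFFER
Position 3: 'z' vs 'f' = DIFFER
Position 4: 'e' vs 'a' = DIFFER
Total differences: 4

4


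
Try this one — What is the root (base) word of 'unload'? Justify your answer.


Remove prefix 'un' from 'unload' to get root 'load'.

load


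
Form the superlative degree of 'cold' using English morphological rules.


Apply superlative formation (add -est): 'cold' -> 'coldest'.

coldest


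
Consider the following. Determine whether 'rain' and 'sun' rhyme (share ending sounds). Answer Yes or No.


Rime (stressed vowel + following sounds) of 'rain': -ain = /eɪn/
Rime of 'sun': -un = /ʌn/
/eɪn/ and /ʌn/ are different ending sounds, so the words do not rhyme.

No


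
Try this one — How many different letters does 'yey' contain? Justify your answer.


Unique letters in 'yey': {e, y} = 2 distinct letters.

2


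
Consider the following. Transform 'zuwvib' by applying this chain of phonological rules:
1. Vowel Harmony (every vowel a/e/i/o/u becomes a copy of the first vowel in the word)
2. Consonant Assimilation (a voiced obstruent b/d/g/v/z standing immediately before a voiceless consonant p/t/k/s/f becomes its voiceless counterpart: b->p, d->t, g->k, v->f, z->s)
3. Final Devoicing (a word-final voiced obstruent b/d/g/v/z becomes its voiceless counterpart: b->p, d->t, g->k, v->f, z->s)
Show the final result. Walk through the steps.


Starting form: 'zuwvib'
Rule 1: Vowel Harmony: all vowels become 'u' (matching first vowel). 'zuwvib' -> 'zuwvub'
Rule 2: Consonant Assimilation: no voiced obstruent (b/d/g/v/z) stands immediately before a voiceless consonant (p/t/k/s/f). No change.
Rule 3: Final Devoicing: word-final voiced obstruent 'b' becomes voiceless 'p'. 'zuwvub' -> 'zuwvup'
Final form: 'zuwvup'

zuwvup


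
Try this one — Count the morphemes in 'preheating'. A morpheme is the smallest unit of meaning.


Decomposition: pre- (prefix) + heat (root) + -ing (suffix) = 3 morpheme(s)

3 morphemes


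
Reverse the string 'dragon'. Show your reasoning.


Reverse 'dragon' character by character: 'nogard'.

nogard


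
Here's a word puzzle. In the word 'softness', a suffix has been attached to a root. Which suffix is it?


The word 'softness' = 'soft' (root) + '-ness' (suffix). The suffix is '-ness'.

ness


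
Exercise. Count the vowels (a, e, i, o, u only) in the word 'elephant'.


Vowels in 'elephant': e, e, a = 3 vowels.

3


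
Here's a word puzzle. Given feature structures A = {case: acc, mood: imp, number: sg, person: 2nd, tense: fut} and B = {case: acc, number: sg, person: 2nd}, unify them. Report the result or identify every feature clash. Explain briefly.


Compare features:
case: A=acc vs B=acc -> unified: acc
mood: A=imp vs B=_ -> unified: imp
number: A=sg vs B=sg -> unified: sg
person: A=2nd vs B=2nd -> unified: 2nd
tense: A=fut vs B=_ -> unified: fut
No clashes found.

Unified: {case: acc, mood: imp, number: sg, person: 2nd, tense: fut}


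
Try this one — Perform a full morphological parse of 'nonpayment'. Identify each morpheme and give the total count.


Step 1: Identify prefix: 'non' (meaning: not)
Step 2: Identify root: 'pay'
Step 3: Identify suffix(es): 'ment'
Decomposition: non- (prefix: not) + pay (root) + -ment (suffix: action/result)
Total morphemes: 3

3 morphemes (non- (prefix: not) + pay (root) + -ment (suffix: action/result))


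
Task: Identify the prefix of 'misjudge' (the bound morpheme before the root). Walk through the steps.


The word 'misjudge' = 'mis' (prefix) + 'judge' (root). The prefix is 'mis'.

mis


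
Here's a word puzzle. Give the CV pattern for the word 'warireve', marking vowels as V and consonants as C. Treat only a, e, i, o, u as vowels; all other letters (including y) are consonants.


Letter mapping: w = C, a = V, r = C, i = V, r = C, e = V, v = C, e = V.

CVCVCVCV


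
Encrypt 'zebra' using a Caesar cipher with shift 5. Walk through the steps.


Shift each letter by 5: z -> e, e -> j, b -> g, r -> w, a -> f. Result: 'ejgwf'.

ejgwf


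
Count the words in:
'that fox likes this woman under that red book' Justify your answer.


Split into words: that | fox | likes | this | woman | under | that | red | book = 9 words.

9


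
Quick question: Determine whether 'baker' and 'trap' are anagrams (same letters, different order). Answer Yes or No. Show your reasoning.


Sorted letters of 'baker': 'abekr'
Sorted letters of 'trap': 'aprt'
They do not match.

No


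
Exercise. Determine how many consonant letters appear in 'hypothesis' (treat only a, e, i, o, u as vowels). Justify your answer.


Consonants in 'hypothesis': h, y, p, t, h, s, s = 7 consonants.

7


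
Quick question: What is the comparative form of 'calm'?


Apply comparative formation (add -er): 'calm' -> 'calmer'.

calmer


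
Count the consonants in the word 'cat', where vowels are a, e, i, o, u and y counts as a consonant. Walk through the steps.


Consonants in 'cat': c, t = 2 consonants.

2


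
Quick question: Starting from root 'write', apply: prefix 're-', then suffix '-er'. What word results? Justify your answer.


Step 1: Add prefix 're-' to 'write' = 'rewrite'
Step 2: Add suffix '-er' to 'rewrite' = 'rewriter'

rewriter


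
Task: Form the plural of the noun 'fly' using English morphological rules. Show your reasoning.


Apply rule: Change -y to -ies (consonant + y). 'fly' becomes 'flies'.

flies


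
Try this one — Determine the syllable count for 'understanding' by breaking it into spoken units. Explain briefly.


Break 'understanding' into syllables: un-der-stand-ing -> un | der | stand | ing = 4 syllables

4 syllables


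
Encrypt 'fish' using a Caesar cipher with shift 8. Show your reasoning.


Shift each letter by 8: f -> n, i -> q, s -> a, h -> p. Result: 'nqap'.

nqap


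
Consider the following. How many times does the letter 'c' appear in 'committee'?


Letter 'c' in 'committee': found at position(s) 1 = 1 occurrence(s).

1


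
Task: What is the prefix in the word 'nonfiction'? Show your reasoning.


The word 'nonfiction' = 'non' (prefix) + 'fiction' (root). The prefix is 'non'.

non


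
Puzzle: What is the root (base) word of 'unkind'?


Remove prefix 'un' from 'unkind' to get root 'kind'.

kind


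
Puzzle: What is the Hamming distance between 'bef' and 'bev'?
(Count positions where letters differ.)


Alignment:
Position 1: 'b' vs 'b' = match
Position 2: 'e' vs 'e' = match
Position 3: 'f' vs 'v' = DIFFER
Total differences: 1

1


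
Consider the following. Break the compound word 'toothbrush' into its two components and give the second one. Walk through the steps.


Split 'toothbrush' into 'tooth' + 'brush'. The second part is 'brush'.

brush


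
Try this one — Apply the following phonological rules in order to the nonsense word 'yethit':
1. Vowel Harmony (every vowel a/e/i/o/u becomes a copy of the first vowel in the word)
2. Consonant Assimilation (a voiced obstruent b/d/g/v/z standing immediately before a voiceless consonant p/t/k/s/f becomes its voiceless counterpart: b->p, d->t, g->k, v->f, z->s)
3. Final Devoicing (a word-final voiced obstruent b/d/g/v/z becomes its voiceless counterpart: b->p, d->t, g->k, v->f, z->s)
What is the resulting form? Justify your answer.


Starting form: 'yethit'
Rule 1: Vowel Harmony: all vowels become 'e' (matching first vowel). 'yethit' -> 'yethet'
Rule 2: Consonant Assimilation: no voiced obstruent (b/d/g/v/z) stands immediately before a voiceless consonant (p/t/k/s/f). No change.
Rule 3: Final Devoicing: final consonant 't' is not one of the voiced obstruents b/d/g/v/z. No change.
Final form: 'yethet'

yethet


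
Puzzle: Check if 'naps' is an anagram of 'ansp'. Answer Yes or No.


Sorted letters of 'naps': 'anps'
Sorted letters of 'ansp': 'anps'
They match.

Yes


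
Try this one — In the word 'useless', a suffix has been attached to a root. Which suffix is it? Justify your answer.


The word 'useless' = 'use' (root) + '-less' (suffix). The suffix is '-less'.

less


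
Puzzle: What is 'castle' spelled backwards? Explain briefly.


Reverse 'castle' character by character: 'eltsac'.

eltsac


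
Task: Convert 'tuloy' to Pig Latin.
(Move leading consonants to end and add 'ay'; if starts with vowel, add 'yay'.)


'tuloy': move consonant cluster 't' to end and add 'ay': 'uloytay'.

uloytay


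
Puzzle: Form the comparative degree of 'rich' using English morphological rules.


Apply comparative formation (add -er): 'rich' -> 'richer'.

richer


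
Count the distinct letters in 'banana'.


Unique letters in 'banana': {a, b, n} = 3 distinct letters.

3


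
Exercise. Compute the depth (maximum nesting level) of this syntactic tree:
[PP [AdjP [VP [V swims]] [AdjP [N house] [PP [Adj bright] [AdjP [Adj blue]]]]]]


Count bracket nesting levels:
'[' at pos 0: depth = 1
'[' at pos 4: depth = 2
'[' at pos 10: depth = 3
'[' at pos 14: depth = 4
'[' at pos 25: depth = 3
'[' at pos 31: depth = 4
'[' at pos 41: depth = 4
'[' at pos 45: depth = 5
'[' at pos 58: depth = 5
'[' at pos 64: depth = 6
Maximum depth reached: 6

6


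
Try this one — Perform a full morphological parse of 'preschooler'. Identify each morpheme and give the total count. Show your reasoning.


Step 1: Identify prefix: 'pre' (meaning: before)
Step 2: Identify root: 'school'
Step 3: Identify suffix(es): 'er'
Decomposition: pre- (prefix: before) + school (root) + -er (suffix: one who)
Total morphemes: 3

3 morphemes (pre- (prefix: before) + school (root) + -er (suffix: one who))


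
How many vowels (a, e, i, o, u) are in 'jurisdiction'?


Vowels in 'jurisdiction': u, i, i, i, o = 5 vowels.

5


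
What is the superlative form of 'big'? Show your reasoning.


Apply superlative formation (double final consonant, add -est): 'big' -> 'biggest'.

biggest


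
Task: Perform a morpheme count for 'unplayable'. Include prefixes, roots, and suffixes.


Decomposition: un- (prefix) + play (root) + -able (suffix) = 3 morpheme(s)

3 morphemes


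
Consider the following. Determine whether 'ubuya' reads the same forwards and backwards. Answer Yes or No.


Forward: 'ubuya'
Reversed: 'ayubu'
They differ.

No


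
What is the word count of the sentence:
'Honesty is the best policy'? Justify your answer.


Split into words: Honesty | is | the | best | policy = 5 words.

5


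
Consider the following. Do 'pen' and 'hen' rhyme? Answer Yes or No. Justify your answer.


Rime (stressed vowel + following sounds) of 'pen': -en = /ɛn/
Rime of 'hen': -en = /ɛn/
/ɛn/ and /ɛn/ are the same ending sound, so the words rhyme.

Yes


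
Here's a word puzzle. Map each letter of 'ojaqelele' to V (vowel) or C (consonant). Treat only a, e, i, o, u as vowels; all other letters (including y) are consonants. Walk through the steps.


Letter mapping: o = V, j = C, a = V, q = C, e = V, l = C, e = V, l = C, e = V.

VCVCVCVCV


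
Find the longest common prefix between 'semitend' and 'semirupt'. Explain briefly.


Compare from the start: 4 characters match: 'semi'. Mismatch at position 5: 't' vs 'r'.

semi


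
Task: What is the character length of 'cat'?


Spell out 'cat' and number each letter: c(1), a(2), t(3). Total: 3 letters.

3


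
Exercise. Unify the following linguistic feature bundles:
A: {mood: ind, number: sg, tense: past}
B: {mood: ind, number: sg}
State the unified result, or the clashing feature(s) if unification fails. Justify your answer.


Compare features:
mood: A=ind vs B=ind -> unified: ind
number: A=sg vs B=sg -> unified: sg
tense: A=past vs B=_ -> unified: past
No clashes found.

Unified: {mood: ind, number: sg, tense: past}


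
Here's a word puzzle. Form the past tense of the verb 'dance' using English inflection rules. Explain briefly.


Apply rule: Add -d (word ends in -e). 'dance' becomes 'danced'.

danced


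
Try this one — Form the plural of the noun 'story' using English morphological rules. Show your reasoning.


Apply rule: Change -y to -ies (consonant + y). 'story' becomes 'stories'.

stories


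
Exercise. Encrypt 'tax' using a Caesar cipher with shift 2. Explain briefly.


Shift each letter by 2: t -> v, a -> c, x -> z. Result: 'vcz'.

vcz


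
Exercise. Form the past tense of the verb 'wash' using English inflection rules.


Apply rule: Add -ed. 'wash' becomes 'washed'.

washed


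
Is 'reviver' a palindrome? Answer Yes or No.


Forward: 'reviver'
Reversed: 'reviver'
They are identical.

Yes


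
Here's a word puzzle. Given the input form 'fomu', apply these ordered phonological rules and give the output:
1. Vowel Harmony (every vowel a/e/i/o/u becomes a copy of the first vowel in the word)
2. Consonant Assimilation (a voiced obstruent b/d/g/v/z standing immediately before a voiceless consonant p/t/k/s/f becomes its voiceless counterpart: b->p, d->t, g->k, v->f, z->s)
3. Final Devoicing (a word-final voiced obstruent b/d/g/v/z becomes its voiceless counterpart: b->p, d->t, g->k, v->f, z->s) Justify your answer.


Starting form: 'fomu'
Rule 1: Vowel Harmony: all vowels become 'o' (matching first vowel). 'fomu' -> 'fomo'
Rule 2: Consonant Assimilation: no voiced obstruent (b/d/g/v/z) stands immediately before a voiceless consonant (p/t/k/s/f). No change.
Rule 3: Final Devoicing: the word ends in the vowel 'o', not a consonant. No change.
Final form: 'fomo'

fomo


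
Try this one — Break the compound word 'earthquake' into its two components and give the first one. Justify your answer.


Split 'earthquake' into 'earth' + 'quake'. The first part is 'earth'.

earth


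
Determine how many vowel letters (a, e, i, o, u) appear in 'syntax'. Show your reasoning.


Vowels in 'syntax': a = 1 vowels.

1


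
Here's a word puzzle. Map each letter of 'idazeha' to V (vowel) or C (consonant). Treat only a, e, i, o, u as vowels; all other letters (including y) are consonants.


Letter mapping: i = V, d = C, a = V, z = C, e = V, h = C, a = V.

VCVCVCV


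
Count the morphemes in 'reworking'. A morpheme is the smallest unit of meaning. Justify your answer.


Decomposition: re- (prefix) + work (root) + -ing (suffix) = 3 morpheme(s)

3 morphemes


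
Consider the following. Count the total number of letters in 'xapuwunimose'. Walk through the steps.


Spell out 'xapuwunimose' and number each letter: x(1), a(2), p(3), u(4), w(5), u(6), n(7), i(8), m(9), o(10), s(11), e(12). Total: 12 letters.

12


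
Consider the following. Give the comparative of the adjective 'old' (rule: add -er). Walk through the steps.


Apply comparative formation (add -er): 'old' -> 'older'.

older


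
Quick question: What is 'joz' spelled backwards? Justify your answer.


Reverse 'joz' character by character: 'zoj'.

zoj


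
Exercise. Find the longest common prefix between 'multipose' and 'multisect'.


Compare from the start: 5 characters match: 'multi'. Mismatch at position 6: 'p' vs 's'.

multi


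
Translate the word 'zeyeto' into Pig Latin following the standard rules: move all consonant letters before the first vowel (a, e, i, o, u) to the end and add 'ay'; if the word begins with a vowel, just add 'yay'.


'zeyeto': move consonant cluster 'z' to end and add 'ay': 'eyetozay'.

eyetozay


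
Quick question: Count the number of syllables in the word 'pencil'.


Break 'pencil' into syllables: pen-cil -> pen | cil = 2 syllables

2 syllables


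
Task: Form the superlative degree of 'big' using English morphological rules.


Apply superlative formation (double final consonant, add -est): 'big' -> 'biggest'.

biggest


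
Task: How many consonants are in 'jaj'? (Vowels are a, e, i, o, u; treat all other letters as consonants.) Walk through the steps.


Consonants in 'jaj': j, j = 2 consonants.

2


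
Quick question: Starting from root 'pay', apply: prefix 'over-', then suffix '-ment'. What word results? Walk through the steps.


Step 1: Add prefix 'over-' to 'pay' = 'overpay'
Step 2: Add suffix '-ment' to 'overpay' = 'overpayment'

overpayment


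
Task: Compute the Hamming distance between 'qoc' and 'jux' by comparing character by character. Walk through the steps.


Alignment:
Position 1: 'q' vs 'j' = DIFFER
Position 2: 'o' vs 'u' = DIFFER
Position 3: 'c' vs 'x' = DIFFER
Total differences: 3

3


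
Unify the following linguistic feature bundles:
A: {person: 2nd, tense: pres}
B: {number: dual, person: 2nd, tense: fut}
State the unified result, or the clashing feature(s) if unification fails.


Compare features:
number: A=_ vs B=dual -> unified: dual
person: A=2nd vs B=2nd -> unified: 2nd
tense: A=pres vs B=fut -> CLASH
Clash detected on feature 'tense' (pres vs fut); unification fails.

CLASH on 'tense' (pres vs fut)


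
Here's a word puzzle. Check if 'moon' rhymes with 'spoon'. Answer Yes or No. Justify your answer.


Rime (stressed vowel + following sounds) of 'moon': -oon = /uːn/
Rime of 'spoon': -oon = /uːn/
/uːn/ and /uːn/ are the same ending sound, so the words rhyme.

Yes


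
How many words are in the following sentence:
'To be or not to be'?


Split into words: To | be | or | not | to | be = 6 words.

6


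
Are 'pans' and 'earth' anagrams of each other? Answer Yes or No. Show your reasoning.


Sorted letters of 'pans': 'anps'
Sorted letters of 'earth': 'aehrt'
They do not match.

No


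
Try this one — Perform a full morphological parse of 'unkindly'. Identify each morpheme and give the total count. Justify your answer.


Step 1: Identify prefix: 'un' (meaning: not/reverse)
Step 2: Identify root: 'kind'
Step 3: Identify suffix(es): 'ly'
Decomposition: un- (prefix: not/reverse) + kind (root) + -ly (suffix: in manner of)
Total morphemes: 3

3 morphemes (un- (prefix: not/reverse) + kind (root) + -ly (suffix: in manner of))


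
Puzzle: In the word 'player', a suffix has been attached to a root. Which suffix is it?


The word 'player' = 'play' (root) + '-er' (suffix). The suffix is '-er'.

er


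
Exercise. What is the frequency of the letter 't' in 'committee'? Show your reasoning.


Letter 't' in 'committee': found at position(s) 6, 7 = 2 occurrence(s).

2


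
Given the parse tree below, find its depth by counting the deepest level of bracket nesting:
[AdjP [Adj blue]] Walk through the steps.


Count bracket nesting levels:
'[' at pos 0: depth = 1
'[' at pos 6: depth = 2
Maximum depth reached: 2

2


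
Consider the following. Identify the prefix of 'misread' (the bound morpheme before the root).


The word 'misread' = 'mis' (prefix) + 'read' (root). The prefix is 'mis'.

mis


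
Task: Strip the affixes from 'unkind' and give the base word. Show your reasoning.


Remove prefix 'un' from 'unkind' to get root 'kind'.

kind


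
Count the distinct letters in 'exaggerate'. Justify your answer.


Unique letters in 'exaggerate': {a, e, g, r, t, x} = 6 distinct letters.

6


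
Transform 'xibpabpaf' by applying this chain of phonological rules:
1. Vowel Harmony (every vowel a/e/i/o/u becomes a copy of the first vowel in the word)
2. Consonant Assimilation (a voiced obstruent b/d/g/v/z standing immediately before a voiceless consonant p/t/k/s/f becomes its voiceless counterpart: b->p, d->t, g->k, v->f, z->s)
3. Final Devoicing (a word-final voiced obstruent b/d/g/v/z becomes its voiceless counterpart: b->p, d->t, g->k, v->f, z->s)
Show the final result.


Starting form: 'xibpabpaf'
Rule 1: Vowel Harmony: all vowels become 'i' (matching first vowel). 'xibpabpaf' -> 'xibpibpif'
Rule 2: Consonant Assimilation: voiced obstruent before voiceless consonant becomes voiceless ('bp' -> 'pp', 'bp' -> 'pp'). 'xibpibpif' -> 'xippippif'
Rule 3: Final Devoicing: final consonant 'f' is not one of the voiced obstruents b/d/g/v/z. No change.
Final form: 'xippippif'

xippippif


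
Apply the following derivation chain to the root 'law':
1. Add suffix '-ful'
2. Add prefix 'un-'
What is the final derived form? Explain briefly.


Step 1: Add suffix '-ful' to 'law' = 'lawful'
Step 2: Add prefix 'un-' to 'lawful' = 'unlawful'

unlawful


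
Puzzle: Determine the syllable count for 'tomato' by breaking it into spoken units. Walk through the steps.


Break 'tomato' into syllables: to-ma-to -> to | ma | to = 3 syllables

3 syllables


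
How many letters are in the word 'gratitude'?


Spell out 'gratitude' and number each letter: g(1), r(2), a(3), t(4), i(5), t(6), u(7), d(8), e(9). Total: 9 letters.

9


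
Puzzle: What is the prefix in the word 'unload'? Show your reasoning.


The word 'unload' = 'un' (prefix) + 'load' (root). The prefix is 'un'.

un


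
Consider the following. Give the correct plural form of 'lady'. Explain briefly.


Apply rule: Change -y to -ies (consonant + y). 'lady' becomes 'ladies'.

ladies


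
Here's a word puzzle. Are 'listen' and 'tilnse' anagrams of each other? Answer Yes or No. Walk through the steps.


Sorted letters of 'listen': 'eilnst'
Sorted letters of 'tilnse': 'eilnst'
They match.

Yes


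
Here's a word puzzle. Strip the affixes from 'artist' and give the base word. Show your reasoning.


Remove suffix '-ist' from 'artist' to get root 'art'.

art


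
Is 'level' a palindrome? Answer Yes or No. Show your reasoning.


Forward: 'level'
Reversed: 'level'
They are identical.

Yes


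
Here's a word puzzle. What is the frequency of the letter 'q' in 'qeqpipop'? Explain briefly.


Letter 'q' in 'qeqpipop': found at position(s) 1, 3 = 2 occurrence(s).

2


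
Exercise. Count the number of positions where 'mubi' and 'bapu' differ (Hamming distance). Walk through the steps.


Alignment:
Position 1: 'm' vs 'b' = DIFFER
Position 2: 'u' vs 'a' = DIFFER
Position 3: 'b' vs 'p' = DIFFER
Position 4: 'i' vs 'u' = DIFFER
Total differences: 4

4


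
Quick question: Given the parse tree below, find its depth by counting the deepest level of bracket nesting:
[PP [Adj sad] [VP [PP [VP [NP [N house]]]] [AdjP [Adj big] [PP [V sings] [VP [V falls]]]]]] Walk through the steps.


Count bracket nesting levels:
'[' at pos 0: depth = 1
'[' at pos 4: depth = 2
'[' at pos 14: depth = 2
'[' at pos 18: depth = 3
'[' at pos 22: depth = 4
'[' at pos 26: depth = 5
'[' at pos 30: depth = 6
'[' at pos 43: depth = 3
'[' at pos 49: depth = 4
'[' at pos 59: depth = 4
'[' at pos 63: depth = 5
'[' at pos 73: depth = 5
'[' at pos 77: depth = 6
Maximum depth reached: 6

6


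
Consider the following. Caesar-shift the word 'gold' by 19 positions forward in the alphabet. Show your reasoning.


Shift each letter by 19: g -> z, o -> h, l -> e, d -> w. Result: 'zhew'.

zhew


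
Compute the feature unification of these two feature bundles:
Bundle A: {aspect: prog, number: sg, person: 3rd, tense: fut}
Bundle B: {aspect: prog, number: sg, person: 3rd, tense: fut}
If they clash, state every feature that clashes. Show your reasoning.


Compare features:
aspect: A=prog vs B=prog -> unified: prog
number: A=sg vs B=sg -> unified: sg
person: A=3rd vs B=3rd -> unified: 3rd
tense: A=fut vs B=fut -> unified: fut
No clashes found.

Unified: {aspect: prog, number: sg, person: 3rd, tense: fut}


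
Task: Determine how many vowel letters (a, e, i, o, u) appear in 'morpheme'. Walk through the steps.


Vowels in 'morpheme': o, e, e = 3 vowels.

3


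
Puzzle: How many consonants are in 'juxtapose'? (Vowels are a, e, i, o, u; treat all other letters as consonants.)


Consonants in 'juxtapose': j, x, t, p, s = 5 consonants.

5


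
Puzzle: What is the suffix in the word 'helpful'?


The word 'helpful' = 'help' (root) + '-ful' (suffix). The suffix is '-ful'.

ful


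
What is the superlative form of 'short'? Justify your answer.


Apply superlative formation (add -est): 'short' -> 'shortest'.

shortest


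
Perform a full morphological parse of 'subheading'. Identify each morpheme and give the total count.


Step 1: Identify prefix: 'sub' (meaning: below)
Step 2: Identify root: 'head'
Step 3: Identify suffix(es): 'ing'
Decomposition: sub- (prefix: below) + head (root) + -ing (suffix: ongoing/result)
Total morphemes: 3

3 morphemes (sub- (prefix: below) + head (root) + -ing (suffix: ongoing/result))


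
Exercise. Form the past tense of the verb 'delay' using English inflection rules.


Apply rule: Add -ed. 'delay' becomes 'delayed'.

delayed


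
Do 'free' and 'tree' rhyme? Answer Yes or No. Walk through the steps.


Rime (stressed vowel + following sounds) of 'free': -ee = /iː/
Rime of 'tree': -ee = /iː/
/iː/ and /iː/ are the same ending sound, so the words rhyme.

Yes


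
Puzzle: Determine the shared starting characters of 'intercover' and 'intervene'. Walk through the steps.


Compare from the start: 5 characters match: 'inter'. Mismatch at position 6: 'c' vs 'v'.

inter


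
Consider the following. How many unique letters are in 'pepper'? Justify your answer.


Unique letters in 'pepper': {e, p, r} = 3 distinct letters.

3


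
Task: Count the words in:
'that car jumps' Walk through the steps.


Split into words: that | car | jumps = 3 words.

3


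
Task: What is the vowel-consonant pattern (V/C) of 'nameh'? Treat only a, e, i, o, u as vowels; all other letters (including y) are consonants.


Letter mapping: n = C, a = V, m = C, e = V, h = C.

CVCVC


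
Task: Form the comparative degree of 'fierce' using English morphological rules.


Apply comparative formation (ends in e: add -r): 'fierce' -> 'fiercer'.

fiercer


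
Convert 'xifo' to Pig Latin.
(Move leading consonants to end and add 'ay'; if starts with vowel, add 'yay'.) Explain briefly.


'xifo': move consonant cluster 'x' to end and add 'ay': 'ifoxay'.

ifoxay


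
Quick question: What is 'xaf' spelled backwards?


Reverse 'xaf' character by character: 'fax'.

fax


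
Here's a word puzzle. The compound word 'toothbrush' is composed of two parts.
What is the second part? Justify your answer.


Split 'toothbrush' into 'tooth' + 'brush'. The second part is 'brush'.

brush


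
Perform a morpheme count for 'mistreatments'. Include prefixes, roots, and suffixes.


Decomposition: mis- (prefix) + treat (root) + -ment (suffix) + -s (plural) = 4 morpheme(s)

4 morphemes


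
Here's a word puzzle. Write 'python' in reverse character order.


Reverse 'python' character by character: 'nohtyp'.

nohtyp


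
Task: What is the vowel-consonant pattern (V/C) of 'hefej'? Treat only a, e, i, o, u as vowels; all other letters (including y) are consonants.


Letter mapping: h = C, e = V, f = C, e = V, j = C.

CVCVC


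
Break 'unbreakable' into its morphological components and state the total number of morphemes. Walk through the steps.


Step 1: Identify prefix: 'un' (meaning: not/reverse)
Step 2: Identify root: 'break'
Step 3: Identify suffix(es): 'able'
Decomposition: un- (prefix: not/reverse) + break (root) + -able (suffix: capable of)
Total morphemes: 3

3 morphemes (un- (prefix: not/reverse) + break (root) + -able (suffix: capable of))


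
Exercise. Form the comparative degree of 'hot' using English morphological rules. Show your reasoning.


Apply comparative formation (double final consonant, add -er): 'hot' -> 'hotter'.

hotter


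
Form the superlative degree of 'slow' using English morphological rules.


Apply superlative formation (add -est): 'slow' -> 'slowest'.

slowest


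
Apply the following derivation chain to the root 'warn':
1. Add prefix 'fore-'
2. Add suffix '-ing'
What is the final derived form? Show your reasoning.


Step 1: Add prefix 'fore-' to 'warn' = 'forewarn'
Step 2: Add suffix '-ing' to 'forewarn' = 'forewarning'

forewarning


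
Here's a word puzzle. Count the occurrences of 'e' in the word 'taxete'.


Letter 'e' in 'taxete': found at position(s) 4, 6 = 2 occurrence(s).

2


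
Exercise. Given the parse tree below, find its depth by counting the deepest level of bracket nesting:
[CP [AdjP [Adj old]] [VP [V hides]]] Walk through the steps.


Count bracket nesting levels:
'[' at pos 0: depth = 1
'[' at pos 4: depth = 2
'[' at pos 10: depth = 3
'[' at pos 21: depth = 2
'[' at pos 25: depth = 3
Maximum depth reached: 3

3


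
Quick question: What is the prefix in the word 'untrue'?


The word 'untrue' = 'un' (prefix) + 'true' (root). The prefix is 'un'.

un


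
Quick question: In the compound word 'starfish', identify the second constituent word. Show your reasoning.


Split 'starfish' into 'star' + 'fish'. The second part is 'fish'.

fish


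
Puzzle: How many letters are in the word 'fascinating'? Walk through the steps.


Spell out 'fascinating' and number each letter: f(1), a(2), s(3), c(4), i(5), n(6), a(7), t(8), i(9), n(10), g(11). Total: 11 letters.

11


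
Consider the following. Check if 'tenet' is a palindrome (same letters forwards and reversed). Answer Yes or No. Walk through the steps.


Forward: 'tenet'
Reversed: 'tenet'
They are identical.

Yes


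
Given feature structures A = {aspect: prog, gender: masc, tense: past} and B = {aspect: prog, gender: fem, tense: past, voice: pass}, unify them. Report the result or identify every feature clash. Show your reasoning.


Compare features:
aspect: A=prog vs B=prog -> unified: prog
gender: A=masc vs B=fem -> CLASH
tense: A=past vs B=past -> unified: past
voice: A=_ vs B=pass -> unified: pass
Clash detected on feature 'gender' (masc vs fem); unification fails.

CLASH on 'gender' (masc vs fem)


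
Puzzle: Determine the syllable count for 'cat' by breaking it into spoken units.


Break 'cat' into syllables: cat -> cat = 1 syllable

1 syllable
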